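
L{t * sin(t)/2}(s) s/(s^2 + 1)^2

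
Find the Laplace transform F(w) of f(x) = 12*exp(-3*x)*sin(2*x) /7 24/(7*((w + 3) ^2 + 4) ) 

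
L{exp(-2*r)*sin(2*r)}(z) 2/((z + 2)^2 + 4)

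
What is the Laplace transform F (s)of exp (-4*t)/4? 1/ (4*(s+4))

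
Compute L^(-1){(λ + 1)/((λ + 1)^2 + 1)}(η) exp(-η) * cos(η)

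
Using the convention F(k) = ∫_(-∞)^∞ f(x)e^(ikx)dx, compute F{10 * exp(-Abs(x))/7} 20/(7 * (k^2 + 1))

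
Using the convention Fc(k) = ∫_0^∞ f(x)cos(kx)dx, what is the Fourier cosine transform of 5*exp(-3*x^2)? 5*sqrt(3)*sqrt(pi)*exp(-k^2/12)/6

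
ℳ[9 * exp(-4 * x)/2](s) 9 * gamma(s)/(2 * 2^(2 * s))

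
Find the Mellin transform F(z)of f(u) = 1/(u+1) pi*csc(pi*z)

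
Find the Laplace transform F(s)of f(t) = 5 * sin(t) 5/(s^2 + 1)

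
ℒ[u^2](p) 2/p^3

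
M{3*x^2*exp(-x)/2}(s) 3*gamma(s + 2)/2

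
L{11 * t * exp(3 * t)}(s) 11/(s - 3)^2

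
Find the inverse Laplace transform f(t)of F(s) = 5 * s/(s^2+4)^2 5 * t * sin(2 * t)/4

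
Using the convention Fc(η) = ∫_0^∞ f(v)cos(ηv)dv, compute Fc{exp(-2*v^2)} sqrt(2)*sqrt(pi)*exp(-η^2/8)/4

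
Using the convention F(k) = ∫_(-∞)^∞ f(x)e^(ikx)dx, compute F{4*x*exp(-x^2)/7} 2*I*sqrt(pi)*k*exp(-k^2/4)/7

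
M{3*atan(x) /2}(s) -3*pi*sec(pi*s/2) /(4*s) 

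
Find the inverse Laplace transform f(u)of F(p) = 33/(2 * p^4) 11 * u^3/4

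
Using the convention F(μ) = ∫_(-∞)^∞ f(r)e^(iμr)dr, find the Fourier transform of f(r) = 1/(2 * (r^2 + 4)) pi * exp(-2 * Abs(μ))/4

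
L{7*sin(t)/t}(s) 7*atan(1/s)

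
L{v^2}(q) 2/q^3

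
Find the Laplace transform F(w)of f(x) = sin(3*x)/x atan(3/w)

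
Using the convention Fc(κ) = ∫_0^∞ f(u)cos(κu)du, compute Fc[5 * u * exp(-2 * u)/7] 5 * (4 - κ^2)/(7 * (κ^2 + 4)^2)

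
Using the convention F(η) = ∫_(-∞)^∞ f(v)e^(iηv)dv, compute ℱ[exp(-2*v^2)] sqrt(2)*sqrt(pi)*exp(-η^2/8)/2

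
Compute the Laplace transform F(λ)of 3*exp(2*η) 3/(λ - 2)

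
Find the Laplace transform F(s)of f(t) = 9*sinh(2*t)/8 9/(4*(s^2 - 4))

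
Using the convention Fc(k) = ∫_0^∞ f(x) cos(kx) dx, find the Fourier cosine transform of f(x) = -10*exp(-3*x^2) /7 -5*sqrt(3)*sqrt(pi)*exp(-k^2/12) /21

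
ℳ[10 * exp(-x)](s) 10 * gamma(s) 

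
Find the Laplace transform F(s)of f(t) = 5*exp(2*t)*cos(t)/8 5*(s - 2)/(8*((s - 2)^2 + 1))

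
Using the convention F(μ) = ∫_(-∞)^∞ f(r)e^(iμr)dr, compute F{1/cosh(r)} pi/cosh(pi * μ/2)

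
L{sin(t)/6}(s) 1/(6*(s^2+1))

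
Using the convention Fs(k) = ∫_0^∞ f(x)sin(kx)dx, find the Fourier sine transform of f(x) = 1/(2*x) pi/4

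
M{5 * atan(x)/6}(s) -5 * pi * sec(pi * s/2)/(12 * s)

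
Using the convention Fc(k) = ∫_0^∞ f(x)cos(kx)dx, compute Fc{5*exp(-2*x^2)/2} 5*sqrt(2)*sqrt(pi)*exp(-k^2/8)/8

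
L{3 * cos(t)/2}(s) 3 * s/(2 * (s^2 + 1))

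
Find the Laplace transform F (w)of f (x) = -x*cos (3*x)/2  (9 - w^2)/ (2*(w^2 + 9)^2)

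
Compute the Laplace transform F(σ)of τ σ^(-2)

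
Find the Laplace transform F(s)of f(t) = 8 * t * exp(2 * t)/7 8/(7 * (s - 2)^2)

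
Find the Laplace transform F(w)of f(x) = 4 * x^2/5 8/(5 * w^3)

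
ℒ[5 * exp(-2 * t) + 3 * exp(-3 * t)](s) 5/(s + 2) + 3/(s + 3)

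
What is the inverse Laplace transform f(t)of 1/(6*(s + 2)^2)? t*exp(-2*t)/6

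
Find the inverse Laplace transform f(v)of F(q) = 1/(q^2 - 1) sinh(v)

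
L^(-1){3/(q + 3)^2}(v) 3*v*exp(-3*v)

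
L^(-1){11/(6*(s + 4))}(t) 11*exp(-4*t)/6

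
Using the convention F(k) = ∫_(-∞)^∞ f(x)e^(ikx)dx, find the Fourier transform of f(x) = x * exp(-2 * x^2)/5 sqrt(2) * I * sqrt(pi) * k * exp(-k^2/8)/40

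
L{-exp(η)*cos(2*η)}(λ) (1 - λ)/((λ - 1)^2+4)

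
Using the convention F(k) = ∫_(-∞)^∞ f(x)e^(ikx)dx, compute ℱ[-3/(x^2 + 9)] -pi*exp(-3*Abs(k))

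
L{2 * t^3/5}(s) 12/(5 * s^4)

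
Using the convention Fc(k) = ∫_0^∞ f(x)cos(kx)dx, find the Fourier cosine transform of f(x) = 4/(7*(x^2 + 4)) pi*exp(-2*k)/7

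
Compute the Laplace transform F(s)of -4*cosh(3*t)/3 -4*s/(3*s^2-27)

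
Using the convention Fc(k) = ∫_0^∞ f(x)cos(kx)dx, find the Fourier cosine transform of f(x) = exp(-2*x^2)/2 sqrt(2)*sqrt(pi)*exp(-k^2/8)/8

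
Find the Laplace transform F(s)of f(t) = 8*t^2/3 16/(3*s^3)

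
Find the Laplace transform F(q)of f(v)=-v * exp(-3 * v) -1/(q + 3)^2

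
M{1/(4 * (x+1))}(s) pi * csc(pi * s)/4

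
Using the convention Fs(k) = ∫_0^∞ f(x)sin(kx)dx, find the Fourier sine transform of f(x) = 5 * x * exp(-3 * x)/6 5 * k/(k^2 + 9)^2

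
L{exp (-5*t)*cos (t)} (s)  (s + 5)/ ( (s + 5)^2 + 1)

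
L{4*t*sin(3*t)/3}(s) 8*s/(s^2 + 9)^2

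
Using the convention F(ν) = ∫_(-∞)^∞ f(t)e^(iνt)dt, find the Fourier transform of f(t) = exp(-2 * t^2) sqrt(2) * sqrt(pi) * exp(-ν^2/8)/2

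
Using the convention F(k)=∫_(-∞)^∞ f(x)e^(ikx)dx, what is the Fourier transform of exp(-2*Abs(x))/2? 2/(k^2+4)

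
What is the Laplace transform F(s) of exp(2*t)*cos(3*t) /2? (s - 2) /(2*((s - 2) ^2+9) ) 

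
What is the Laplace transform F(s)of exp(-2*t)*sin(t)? 1/((s + 2)^2 + 1)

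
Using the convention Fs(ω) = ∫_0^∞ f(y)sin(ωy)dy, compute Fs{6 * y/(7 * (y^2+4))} 3 * pi * exp(-2 * ω)/7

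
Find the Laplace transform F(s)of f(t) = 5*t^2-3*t 10/s^3-3/s^2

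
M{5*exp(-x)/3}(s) 5*gamma(s)/3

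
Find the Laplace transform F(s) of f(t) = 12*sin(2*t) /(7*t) 12*atan(2/s) /7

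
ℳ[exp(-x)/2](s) gamma(s)/2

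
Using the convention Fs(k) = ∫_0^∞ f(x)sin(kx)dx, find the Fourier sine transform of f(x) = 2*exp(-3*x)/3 2*k/(3*(k^2+9))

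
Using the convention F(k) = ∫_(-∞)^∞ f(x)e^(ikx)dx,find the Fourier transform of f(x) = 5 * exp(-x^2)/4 5 * sqrt(pi) * exp(-k^2/4)/4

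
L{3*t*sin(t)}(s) 6*s/(s^2+1)^2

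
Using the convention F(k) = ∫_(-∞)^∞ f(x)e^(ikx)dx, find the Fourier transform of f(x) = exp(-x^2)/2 sqrt(pi)*exp(-k^2/4)/2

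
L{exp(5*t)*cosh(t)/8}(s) (s - 5)/(8*((s - 5)^2-1))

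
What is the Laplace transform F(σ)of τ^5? 120/σ^6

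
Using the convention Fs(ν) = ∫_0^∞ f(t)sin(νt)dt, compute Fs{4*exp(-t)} 4*ν/(ν^2+1)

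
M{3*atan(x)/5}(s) -3*pi*sec(pi*s/2)/(10*s)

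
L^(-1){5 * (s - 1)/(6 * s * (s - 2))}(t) 5 * exp(t) * cosh(t)/6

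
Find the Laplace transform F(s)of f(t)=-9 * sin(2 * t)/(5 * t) -9 * atan(2/s)/5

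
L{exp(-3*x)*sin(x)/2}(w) 1/(2*((w + 3)^2 + 1))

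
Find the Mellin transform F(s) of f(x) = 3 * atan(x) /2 -3 * pi * sec(pi * s/2) /(4 * s) 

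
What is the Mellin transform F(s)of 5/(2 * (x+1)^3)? 5 * pi * (s - 2) * (s - 1)/(4 * sin(pi * s))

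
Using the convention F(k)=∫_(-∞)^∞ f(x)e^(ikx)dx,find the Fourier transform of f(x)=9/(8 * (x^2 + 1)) 9 * pi * exp(-Abs(k))/8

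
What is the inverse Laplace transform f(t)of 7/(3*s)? 7/3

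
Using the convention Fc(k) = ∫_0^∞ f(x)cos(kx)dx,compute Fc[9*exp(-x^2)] 9*sqrt(pi)*exp(-k^2/4)/2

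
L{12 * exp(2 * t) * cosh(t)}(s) 12 * (s - 2)/((s - 2)^2 - 1)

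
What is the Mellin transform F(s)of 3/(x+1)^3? 3 * pi * (s - 2) * (s - 1)/(2 * sin(pi * s))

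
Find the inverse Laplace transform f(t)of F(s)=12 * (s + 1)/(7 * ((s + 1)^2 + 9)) 12 * exp(-t) * cos(3 * t)/7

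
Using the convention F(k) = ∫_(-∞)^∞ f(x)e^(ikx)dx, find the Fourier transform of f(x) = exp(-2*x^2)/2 sqrt(2)*sqrt(pi)*exp(-k^2/8)/4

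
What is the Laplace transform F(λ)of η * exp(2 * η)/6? 1/(6 * (λ - 2)^2)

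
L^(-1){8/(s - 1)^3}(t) 4*t^2*exp(t)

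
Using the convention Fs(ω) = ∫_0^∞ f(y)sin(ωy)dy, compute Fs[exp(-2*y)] ω/(ω^2 + 4)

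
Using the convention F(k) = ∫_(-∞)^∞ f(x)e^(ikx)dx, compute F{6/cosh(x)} 6 * pi/cosh(pi * k/2)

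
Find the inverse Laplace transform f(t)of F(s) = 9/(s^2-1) 9 * sinh(t)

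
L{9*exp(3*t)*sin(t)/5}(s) 9/(5*((s - 3)^2 + 1))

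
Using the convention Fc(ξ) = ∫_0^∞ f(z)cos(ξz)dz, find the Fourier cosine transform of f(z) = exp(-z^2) sqrt(pi)*exp(-ξ^2/4)/2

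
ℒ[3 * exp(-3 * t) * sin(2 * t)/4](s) 3/(2 * ((s+3)^2+4))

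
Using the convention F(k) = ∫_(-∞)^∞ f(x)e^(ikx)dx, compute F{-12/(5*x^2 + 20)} -6*pi*exp(-2*Abs(k))/5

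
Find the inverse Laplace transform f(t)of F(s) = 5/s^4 5 * t^3/6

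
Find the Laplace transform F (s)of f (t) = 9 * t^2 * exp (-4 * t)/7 18/ (7 * (s + 4)^3)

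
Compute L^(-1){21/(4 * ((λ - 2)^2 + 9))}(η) 7 * exp(2 * η) * sin(3 * η)/4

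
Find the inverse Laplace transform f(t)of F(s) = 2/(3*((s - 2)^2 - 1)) 2*exp(2*t)*sinh(t)/3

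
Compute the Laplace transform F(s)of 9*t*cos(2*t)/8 9*(s^2-4)/(8*(s^2 + 4)^2)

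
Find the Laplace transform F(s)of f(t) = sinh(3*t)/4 3/(4*(s^2-9))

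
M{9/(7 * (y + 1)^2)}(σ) -9 * pi * (σ - 1)/(7 * sin(pi * σ))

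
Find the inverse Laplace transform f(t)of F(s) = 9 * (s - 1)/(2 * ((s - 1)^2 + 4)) 9 * exp(t) * cos(2 * t)/2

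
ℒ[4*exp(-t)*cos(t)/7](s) 4*(s + 1)/(7*((s + 1)^2 + 1))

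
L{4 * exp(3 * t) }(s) 4/(s - 3) 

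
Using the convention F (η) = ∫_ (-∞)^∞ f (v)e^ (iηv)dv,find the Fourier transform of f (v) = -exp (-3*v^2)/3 -sqrt (3)*sqrt (pi)*exp (-η^2/12)/9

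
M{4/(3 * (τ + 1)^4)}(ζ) 2 * gamma(ζ) * gamma(4 - ζ)/9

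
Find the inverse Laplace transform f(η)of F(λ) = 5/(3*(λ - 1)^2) 5*η*exp(η)/3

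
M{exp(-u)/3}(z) gamma(z)/3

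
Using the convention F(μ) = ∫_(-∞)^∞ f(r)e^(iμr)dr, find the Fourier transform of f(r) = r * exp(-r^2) I * sqrt(pi) * μ * exp(-μ^2/4)/2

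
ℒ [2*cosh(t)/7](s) 2*s/(7*(s^2 - 1))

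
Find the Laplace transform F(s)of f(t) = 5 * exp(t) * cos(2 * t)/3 5 * (s - 1)/(3 * ((s - 1)^2 + 4))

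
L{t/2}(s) 1/(2*s^2)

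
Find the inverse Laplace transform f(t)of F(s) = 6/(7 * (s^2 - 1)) 6 * sinh(t)/7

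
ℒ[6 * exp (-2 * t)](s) 6/ (s + 2)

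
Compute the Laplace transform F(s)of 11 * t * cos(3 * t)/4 11 * (s^2 - 9)/(4 * (s^2+9)^2)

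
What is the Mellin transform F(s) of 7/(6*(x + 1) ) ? 7*pi*csc(pi*s) /6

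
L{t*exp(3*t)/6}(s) 1/(6*(s - 3)^2)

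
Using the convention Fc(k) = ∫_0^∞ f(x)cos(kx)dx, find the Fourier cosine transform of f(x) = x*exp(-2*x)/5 (4 - k^2)/(5*(k^2+4)^2)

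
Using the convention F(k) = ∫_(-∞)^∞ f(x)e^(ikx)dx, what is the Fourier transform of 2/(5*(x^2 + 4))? pi*exp(-2*Abs(k))/5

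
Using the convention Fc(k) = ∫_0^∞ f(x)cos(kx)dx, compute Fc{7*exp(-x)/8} 7/(8*(k^2 + 1))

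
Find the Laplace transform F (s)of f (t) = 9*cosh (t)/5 9*s/ (5*(s^2 - 1))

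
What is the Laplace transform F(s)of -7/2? -7/(2 * s)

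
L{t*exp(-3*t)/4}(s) 1/(4*(s+3)^2)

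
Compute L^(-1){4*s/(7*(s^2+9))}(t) 4*cos(3*t)/7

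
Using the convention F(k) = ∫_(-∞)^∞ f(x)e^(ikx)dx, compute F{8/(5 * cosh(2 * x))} 4 * pi/(5 * cosh(pi * k/4))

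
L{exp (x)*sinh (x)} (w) 1/ (w*(w - 2))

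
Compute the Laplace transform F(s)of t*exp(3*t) (s - 3)^(-2)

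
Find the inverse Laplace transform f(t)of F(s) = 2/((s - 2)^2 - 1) 2*exp(2*t)*sinh(t)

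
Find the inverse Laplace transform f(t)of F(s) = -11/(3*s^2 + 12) -11*sin(2*t)/6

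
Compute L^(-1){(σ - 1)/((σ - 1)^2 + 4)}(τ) exp(τ)*cos(2*τ)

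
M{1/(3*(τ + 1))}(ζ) pi*csc(pi*ζ)/3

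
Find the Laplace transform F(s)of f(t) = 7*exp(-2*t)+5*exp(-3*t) 7/(s+2)+5/(s+3)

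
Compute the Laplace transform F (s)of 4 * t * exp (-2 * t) 4/ (s + 2)^2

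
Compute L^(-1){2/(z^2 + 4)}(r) sin(2*r)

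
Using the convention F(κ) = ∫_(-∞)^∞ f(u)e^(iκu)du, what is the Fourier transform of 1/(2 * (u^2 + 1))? pi * exp(-Abs(κ))/2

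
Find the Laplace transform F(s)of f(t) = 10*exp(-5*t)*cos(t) 10*(s + 5)/((s + 5)^2 + 1)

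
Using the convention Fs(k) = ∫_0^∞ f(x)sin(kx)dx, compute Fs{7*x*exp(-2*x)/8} 7*k/(2*(k^2 + 4)^2)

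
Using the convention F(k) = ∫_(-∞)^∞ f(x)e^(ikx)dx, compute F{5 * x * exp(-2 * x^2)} 5 * sqrt(2) * I * sqrt(pi) * k * exp(-k^2/8)/8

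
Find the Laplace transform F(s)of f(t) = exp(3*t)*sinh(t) 1/((s - 3)^2 - 1)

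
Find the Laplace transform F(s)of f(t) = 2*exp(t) 2/(s - 1)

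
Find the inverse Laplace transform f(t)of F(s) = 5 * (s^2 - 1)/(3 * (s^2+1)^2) 5 * t * cos(t)/3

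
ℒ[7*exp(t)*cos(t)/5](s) 7*(s - 1)/(5*((s - 1)^2 + 1))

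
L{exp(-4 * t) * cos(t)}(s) (s + 4)/((s + 4)^2 + 1)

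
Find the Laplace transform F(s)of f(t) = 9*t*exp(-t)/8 9/(8*(s + 1)^2)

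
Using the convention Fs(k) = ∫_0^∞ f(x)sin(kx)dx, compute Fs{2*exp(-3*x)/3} 2*k/(3*(k^2 + 9))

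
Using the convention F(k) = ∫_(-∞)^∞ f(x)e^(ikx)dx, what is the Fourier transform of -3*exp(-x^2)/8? -3*sqrt(pi)*exp(-k^2/4)/8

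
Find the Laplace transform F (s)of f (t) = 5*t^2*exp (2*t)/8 5/ (4*(s - 2)^3)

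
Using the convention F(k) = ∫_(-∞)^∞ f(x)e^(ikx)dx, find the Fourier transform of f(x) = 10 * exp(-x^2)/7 10 * sqrt(pi) * exp(-k^2/4)/7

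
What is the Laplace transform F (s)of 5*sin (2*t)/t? 5*atan (2/s)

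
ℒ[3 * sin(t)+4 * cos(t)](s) 3/(s^2+1)+4 * s/(s^2+1)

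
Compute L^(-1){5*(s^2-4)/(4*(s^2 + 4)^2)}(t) 5*t*cos(2*t)/4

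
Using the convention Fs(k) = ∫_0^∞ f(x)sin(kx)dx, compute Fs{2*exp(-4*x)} 2*k/(k^2 + 16)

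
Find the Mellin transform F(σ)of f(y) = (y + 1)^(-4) gamma(σ)*gamma(4 - σ)/6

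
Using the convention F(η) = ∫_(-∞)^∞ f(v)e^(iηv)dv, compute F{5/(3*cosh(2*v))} 5*pi/(6*cosh(pi*η/4))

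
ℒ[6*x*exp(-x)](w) 6/(w + 1)^2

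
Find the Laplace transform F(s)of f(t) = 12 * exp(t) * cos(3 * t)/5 12 * (s - 1)/(5 * ((s - 1)^2 + 9))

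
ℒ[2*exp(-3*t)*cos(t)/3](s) 2*(s + 3)/(3*((s + 3)^2 + 1))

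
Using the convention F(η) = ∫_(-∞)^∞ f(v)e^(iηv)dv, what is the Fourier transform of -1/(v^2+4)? -pi * exp(-2 * Abs(η))/2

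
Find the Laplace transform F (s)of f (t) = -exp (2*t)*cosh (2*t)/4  (2 - s)/ (4*s*(s - 4))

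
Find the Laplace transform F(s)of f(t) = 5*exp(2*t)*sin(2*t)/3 10/(3*((s - 2)^2 + 4))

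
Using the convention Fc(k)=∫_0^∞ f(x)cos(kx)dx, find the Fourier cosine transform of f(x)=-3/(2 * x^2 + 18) -pi * exp(-3 * k)/4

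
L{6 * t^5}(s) 720/s^6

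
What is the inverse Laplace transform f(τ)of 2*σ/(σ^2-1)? 2*cosh(τ)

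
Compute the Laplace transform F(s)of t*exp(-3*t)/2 1/(2*(s + 3)^2)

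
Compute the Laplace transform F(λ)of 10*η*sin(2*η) 40*λ/(λ^2 + 4)^2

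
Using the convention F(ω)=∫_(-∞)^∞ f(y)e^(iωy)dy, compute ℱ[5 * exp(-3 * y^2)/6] 5 * sqrt(3) * sqrt(pi) * exp(-ω^2/12)/18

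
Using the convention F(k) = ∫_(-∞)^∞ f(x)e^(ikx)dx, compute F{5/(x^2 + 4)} 5*pi*exp(-2*Abs(k))/2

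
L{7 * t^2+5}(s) 14/s^3+5/s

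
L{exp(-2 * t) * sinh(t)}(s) 1/((s + 2)^2 - 1)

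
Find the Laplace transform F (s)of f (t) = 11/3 11/ (3 * s)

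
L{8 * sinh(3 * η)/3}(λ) 8/(λ^2 - 9)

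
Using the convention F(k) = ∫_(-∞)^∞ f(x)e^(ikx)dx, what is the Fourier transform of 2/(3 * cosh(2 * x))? pi/(3 * cosh(pi * k/4))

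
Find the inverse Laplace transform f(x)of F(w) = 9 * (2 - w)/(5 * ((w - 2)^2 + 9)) -9 * exp(2 * x) * cos(3 * x)/5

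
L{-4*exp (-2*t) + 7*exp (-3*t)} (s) 7/ (s + 3) - 4/ (s + 2)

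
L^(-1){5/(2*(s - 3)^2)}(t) 5*t*exp(3*t)/2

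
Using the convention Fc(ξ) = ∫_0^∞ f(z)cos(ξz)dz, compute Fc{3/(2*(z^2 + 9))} pi*exp(-3*ξ)/4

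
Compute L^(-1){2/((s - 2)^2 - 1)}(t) 2 * exp(2 * t) * sinh(t)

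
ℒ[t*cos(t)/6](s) (s^2-1)/(6*(s^2 + 1)^2)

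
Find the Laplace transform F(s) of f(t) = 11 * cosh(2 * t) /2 11 * s/(2 * (s^2 - 4) ) 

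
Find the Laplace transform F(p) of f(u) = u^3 6/p^4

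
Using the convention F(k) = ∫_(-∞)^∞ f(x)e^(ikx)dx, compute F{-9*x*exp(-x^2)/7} -9*I*sqrt(pi)*k*exp(-k^2/4)/14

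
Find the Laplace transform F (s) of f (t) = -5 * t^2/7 -10/ (7 * s^3) 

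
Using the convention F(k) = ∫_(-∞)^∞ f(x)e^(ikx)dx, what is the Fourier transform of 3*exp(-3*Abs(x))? 18/(k^2 + 9)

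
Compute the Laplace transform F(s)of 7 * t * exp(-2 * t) 7/(s + 2)^2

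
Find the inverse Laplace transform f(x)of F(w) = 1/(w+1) exp(-x)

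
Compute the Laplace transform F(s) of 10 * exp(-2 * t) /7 10/(7 * (s + 2) ) 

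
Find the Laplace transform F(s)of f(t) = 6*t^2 12/s^3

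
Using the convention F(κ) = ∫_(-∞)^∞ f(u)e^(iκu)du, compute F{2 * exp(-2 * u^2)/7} sqrt(2) * sqrt(pi) * exp(-κ^2/8)/7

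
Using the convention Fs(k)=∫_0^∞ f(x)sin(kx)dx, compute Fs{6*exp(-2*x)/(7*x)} 6*atan(k/2)/7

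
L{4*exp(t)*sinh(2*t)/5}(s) 8/(5*((s - 1)^2-4))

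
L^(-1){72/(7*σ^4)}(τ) 12*τ^3/7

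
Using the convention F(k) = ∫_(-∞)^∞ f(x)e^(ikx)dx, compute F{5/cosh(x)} 5*pi/cosh(pi*k/2)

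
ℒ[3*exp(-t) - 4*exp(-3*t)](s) 3/(s + 1) - 4/(s + 3) 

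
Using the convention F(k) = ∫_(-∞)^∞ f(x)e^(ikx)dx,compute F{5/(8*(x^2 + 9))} 5*pi*exp(-3*Abs(k))/24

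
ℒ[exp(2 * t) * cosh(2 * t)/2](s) (s - 2)/(2 * s * (s - 4))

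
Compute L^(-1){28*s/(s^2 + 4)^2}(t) 7*t*sin(2*t)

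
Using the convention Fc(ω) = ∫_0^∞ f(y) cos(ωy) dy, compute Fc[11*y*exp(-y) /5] 11*(1 - ω^2) /(5*(ω^2 + 1) ^2) 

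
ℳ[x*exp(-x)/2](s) gamma(s+1)/2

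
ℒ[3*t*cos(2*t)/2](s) 3*(s^2 - 4)/(2*(s^2 + 4)^2)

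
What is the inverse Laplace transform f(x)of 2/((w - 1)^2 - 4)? exp(x)*sinh(2*x)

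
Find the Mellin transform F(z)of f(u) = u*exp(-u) gamma(z + 1)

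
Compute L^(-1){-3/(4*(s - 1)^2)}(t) -3*t*exp(t)/4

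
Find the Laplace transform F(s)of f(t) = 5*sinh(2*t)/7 10/(7*(s^2 - 4))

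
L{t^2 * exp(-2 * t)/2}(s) (s + 2)^(-3)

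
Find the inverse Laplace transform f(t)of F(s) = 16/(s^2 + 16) 4 * sin(4 * t)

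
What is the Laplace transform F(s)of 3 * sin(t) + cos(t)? 3/(s^2 + 1) + s/(s^2 + 1)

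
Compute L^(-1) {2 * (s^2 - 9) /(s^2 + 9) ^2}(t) 2 * t * cos(3 * t) 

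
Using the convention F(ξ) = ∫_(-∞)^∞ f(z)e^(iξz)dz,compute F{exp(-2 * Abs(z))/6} 2/(3 * (ξ^2 + 4))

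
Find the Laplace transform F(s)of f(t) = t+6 6/s+s^(-2)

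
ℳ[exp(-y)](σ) gamma(σ) 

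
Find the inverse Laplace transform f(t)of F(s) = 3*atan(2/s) 3*sin(2*t)/t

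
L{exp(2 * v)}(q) 1/(q - 2)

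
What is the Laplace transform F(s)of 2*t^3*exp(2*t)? 12/(s - 2)^4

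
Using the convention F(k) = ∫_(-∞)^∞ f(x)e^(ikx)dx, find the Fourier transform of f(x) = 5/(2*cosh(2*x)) 5*pi/(4*cosh(pi*k/4))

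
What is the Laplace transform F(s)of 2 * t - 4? 2/s^2 - 4/s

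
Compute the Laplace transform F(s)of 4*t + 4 4/s + 4/s^2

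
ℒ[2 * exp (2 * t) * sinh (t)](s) 2/ ( (s - 2)^2 - 1)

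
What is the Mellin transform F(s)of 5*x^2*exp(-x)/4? 5*gamma(s + 2)/4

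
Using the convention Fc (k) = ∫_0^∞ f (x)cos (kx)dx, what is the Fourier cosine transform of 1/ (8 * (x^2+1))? pi * exp (-k)/16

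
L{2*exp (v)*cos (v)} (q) 2*(q - 1)/ ( (q - 1)^2+1)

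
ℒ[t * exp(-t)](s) (s + 1)^(-2)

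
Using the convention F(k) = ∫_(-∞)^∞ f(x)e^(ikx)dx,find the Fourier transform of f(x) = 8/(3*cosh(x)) 8*pi/(3*cosh(pi*k/2))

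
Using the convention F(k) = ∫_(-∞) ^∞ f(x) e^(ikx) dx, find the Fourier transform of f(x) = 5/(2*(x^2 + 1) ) 5*pi*exp(-Abs(k) ) /2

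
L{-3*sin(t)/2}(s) -3/(2*s^2 + 2)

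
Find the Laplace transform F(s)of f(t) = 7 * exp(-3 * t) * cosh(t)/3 7 * (s + 3)/(3 * ((s + 3)^2 - 1))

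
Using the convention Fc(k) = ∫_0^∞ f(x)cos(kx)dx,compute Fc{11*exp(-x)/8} 11/(8*(k^2+1))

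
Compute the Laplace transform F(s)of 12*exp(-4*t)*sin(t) 12/((s + 4)^2 + 1)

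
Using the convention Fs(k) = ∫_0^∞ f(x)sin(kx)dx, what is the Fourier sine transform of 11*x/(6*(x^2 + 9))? 11*pi*exp(-3*k)/12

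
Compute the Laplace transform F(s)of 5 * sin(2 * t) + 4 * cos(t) 4 * s/(s^2 + 1) + 10/(s^2 + 4)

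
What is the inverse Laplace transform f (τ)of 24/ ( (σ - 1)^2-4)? 12 * exp (τ) * sinh (2 * τ)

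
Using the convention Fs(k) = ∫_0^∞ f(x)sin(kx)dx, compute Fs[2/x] pi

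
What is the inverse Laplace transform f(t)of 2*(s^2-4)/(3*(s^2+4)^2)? 2*t*cos(2*t)/3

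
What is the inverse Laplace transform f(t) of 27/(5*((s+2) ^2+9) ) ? 9*exp(-2*t)*sin(3*t) /5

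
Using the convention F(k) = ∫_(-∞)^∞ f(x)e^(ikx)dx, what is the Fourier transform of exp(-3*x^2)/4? sqrt(3)*sqrt(pi)*exp(-k^2/12)/12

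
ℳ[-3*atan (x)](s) 3*pi*sec (pi*s/2)/ (2*s)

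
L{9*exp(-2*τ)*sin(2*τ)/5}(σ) 18/(5*((σ + 2)^2 + 4))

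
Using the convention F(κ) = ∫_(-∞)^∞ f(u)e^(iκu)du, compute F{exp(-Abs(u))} 2/(κ^2 + 1)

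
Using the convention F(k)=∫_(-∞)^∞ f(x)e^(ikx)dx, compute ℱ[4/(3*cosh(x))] 4*pi/(3*cosh(pi*k/2))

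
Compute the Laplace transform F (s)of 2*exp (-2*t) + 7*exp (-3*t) 7/ (s + 3) + 2/ (s + 2)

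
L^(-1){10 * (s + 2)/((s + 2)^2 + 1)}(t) 10 * exp(-2 * t) * cos(t)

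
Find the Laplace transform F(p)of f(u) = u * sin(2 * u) 4 * p/(p^2 + 4)^2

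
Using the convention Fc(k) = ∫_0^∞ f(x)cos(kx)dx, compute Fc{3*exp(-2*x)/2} 3/(k^2 + 4)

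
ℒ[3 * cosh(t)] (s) 3 * s/(s^2 - 1)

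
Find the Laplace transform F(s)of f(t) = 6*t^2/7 12/(7*s^3)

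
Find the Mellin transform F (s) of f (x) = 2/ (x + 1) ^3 gamma (s) * gamma (3 - s) 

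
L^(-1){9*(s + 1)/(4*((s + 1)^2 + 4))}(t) 9*exp(-t)*cos(2*t)/4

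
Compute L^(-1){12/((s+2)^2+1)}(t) 12 * exp(-2 * t) * sin(t)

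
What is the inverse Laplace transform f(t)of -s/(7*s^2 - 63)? -cosh(3*t)/7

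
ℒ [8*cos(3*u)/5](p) 8*p/(5*(p^2 + 9))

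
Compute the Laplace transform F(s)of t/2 1/(2 * s^2)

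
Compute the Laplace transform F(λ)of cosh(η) λ/(λ^2 - 1)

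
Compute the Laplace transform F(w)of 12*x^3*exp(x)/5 72/(5*(w - 1)^4)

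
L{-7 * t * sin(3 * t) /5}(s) -42 * s/(5 * (s^2+9) ^2) 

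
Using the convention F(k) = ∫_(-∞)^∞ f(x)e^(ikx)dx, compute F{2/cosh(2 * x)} pi/cosh(pi * k/4)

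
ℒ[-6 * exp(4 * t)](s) -6/(s - 4)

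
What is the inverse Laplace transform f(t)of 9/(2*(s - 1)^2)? 9*t*exp(t)/2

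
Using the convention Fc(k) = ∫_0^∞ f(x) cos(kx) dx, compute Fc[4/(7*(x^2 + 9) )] 2*pi*exp(-3*k) /21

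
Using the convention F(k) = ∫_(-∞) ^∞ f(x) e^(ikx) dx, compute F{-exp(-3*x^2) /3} -sqrt(3)*sqrt(pi)*exp(-k^2/12) /9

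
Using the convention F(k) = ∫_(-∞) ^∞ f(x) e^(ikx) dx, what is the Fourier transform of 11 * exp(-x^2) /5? 11 * sqrt(pi) * exp(-k^2/4) /5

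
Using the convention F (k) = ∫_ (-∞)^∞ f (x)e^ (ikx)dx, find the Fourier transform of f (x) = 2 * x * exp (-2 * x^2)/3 sqrt (2) * I * sqrt (pi) * k * exp (-k^2/8)/12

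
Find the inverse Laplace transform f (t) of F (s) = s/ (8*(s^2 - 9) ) cosh (3*t) /8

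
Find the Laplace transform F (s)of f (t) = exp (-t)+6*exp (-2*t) 6/ (s+2)+1/ (s+1)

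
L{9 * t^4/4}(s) 54/s^5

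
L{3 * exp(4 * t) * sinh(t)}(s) 3/((s - 4)^2 - 1)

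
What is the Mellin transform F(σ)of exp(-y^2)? gamma(σ/2)/2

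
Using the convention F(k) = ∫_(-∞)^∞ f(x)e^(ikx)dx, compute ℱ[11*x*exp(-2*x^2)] 11*sqrt(2)*I*sqrt(pi)*k*exp(-k^2/8)/8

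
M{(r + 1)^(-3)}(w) pi * (w - 2) * (w - 1)/(2 * sin(pi * w))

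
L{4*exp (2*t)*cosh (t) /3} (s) 4*(s - 2) / (3*( (s - 2) ^2 - 1) ) 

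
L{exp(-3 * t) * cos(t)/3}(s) (s + 3)/(3 * ((s + 3)^2 + 1))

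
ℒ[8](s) 8/s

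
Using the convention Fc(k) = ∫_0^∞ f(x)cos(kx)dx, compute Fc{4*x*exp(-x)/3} 4*(1 - k^2)/(3*(k^2 + 1)^2)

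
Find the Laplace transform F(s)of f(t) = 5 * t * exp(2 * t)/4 5/(4 * (s - 2)^2)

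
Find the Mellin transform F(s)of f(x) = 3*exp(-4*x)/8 3*gamma(s)/(8*2^(2*s))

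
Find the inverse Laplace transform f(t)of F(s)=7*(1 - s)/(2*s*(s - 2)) -7*exp(t)*cosh(t)/2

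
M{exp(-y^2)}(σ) gamma(σ/2)/2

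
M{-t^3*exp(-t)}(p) -gamma(p+3)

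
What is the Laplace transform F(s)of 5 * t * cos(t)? 5 * (s^2-1)/(s^2+1)^2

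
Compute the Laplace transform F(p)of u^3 6/p^4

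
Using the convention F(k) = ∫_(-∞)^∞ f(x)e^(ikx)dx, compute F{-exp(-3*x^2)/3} -sqrt(3)*sqrt(pi)*exp(-k^2/12)/9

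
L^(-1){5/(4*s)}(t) 5/4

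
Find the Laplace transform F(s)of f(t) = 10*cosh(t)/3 10*s/(3*(s^2-1))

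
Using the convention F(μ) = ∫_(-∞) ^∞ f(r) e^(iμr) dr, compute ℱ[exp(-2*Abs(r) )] 4/(μ^2+4) 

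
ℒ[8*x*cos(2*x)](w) 8*(w^2 - 4)/(w^2+4)^2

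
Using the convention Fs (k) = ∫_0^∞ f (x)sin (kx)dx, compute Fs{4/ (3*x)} 2*pi/3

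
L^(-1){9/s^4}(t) 3*t^3/2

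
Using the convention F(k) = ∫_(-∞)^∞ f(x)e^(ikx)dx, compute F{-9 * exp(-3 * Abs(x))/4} -27/(2 * k^2 + 18)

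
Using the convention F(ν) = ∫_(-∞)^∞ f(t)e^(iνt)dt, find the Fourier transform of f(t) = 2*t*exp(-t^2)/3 I*sqrt(pi)*ν*exp(-ν^2/4)/3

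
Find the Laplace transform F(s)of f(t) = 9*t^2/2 9/s^3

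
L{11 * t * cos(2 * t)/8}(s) 11 * (s^2-4)/(8 * (s^2 + 4)^2)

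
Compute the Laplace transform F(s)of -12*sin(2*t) -24/(s^2+4)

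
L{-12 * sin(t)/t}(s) -12 * atan(1/s)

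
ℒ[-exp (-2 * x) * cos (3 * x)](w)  (-w - 2)/ ( (w + 2)^2 + 9)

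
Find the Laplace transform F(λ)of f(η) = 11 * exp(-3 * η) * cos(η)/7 11 * (λ + 3)/(7 * ((λ + 3)^2 + 1))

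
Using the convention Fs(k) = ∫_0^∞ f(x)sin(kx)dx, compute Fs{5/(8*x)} 5*pi/16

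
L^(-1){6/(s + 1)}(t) 6 * exp(-t)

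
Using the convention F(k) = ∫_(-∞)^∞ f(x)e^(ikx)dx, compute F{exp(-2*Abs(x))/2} 2/(k^2 + 4)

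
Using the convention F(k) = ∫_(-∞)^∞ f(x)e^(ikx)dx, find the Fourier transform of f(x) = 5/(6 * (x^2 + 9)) 5 * pi * exp(-3 * Abs(k))/18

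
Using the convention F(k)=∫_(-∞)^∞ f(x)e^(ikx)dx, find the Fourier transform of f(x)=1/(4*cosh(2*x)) pi/(8*cosh(pi*k/4))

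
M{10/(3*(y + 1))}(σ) 10*pi*csc(pi*σ)/3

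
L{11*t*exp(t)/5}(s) 11/(5*(s - 1)^2)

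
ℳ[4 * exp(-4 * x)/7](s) 2^(2 - 2 * s) * gamma(s)/7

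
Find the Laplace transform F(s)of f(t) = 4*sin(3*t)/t 4*atan(3/s)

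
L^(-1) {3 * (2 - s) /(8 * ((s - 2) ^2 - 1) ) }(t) -3 * exp(2 * t) * cosh(t) /8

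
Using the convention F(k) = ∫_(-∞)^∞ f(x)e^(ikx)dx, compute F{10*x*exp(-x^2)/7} 5*I*sqrt(pi)*k*exp(-k^2/4)/7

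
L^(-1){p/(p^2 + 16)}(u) cos(4*u)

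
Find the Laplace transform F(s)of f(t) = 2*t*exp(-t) 2/(s + 1)^2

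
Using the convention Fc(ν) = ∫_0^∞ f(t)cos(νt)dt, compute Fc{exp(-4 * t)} 4/(ν^2 + 16)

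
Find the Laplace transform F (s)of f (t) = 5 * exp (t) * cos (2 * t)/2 5 * (s - 1)/ (2 * ( (s - 1)^2 + 4))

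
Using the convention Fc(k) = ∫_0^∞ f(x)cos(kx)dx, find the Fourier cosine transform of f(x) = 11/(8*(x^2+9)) 11*pi*exp(-3*k)/48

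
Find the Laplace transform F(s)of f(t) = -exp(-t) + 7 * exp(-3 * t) 7/(s + 3)-1/(s + 1)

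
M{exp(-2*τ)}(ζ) gamma(ζ)/2^ζ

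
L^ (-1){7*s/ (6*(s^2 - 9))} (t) 7*cosh (3*t)/6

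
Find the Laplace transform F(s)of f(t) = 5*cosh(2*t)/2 5*s/(2*(s^2 - 4))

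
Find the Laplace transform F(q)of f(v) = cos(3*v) q/(q^2 + 9)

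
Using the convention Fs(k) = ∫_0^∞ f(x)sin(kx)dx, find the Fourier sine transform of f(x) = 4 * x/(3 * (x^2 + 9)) 2 * pi * exp(-3 * k)/3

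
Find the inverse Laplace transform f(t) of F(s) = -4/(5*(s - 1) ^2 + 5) -4*exp(t)*sin(t) /5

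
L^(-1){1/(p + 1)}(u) exp(-u)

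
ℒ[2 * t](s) 2/s^2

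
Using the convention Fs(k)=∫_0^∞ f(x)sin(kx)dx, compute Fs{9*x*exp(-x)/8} 9*k/(4*(k^2 + 1)^2)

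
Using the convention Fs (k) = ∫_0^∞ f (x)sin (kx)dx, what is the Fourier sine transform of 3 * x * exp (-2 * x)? 12 * k/ (k^2+4)^2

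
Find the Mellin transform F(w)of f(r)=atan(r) -pi*sec(pi*w/2)/(2*w)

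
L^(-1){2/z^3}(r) r^2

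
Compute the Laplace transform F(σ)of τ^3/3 2/σ^4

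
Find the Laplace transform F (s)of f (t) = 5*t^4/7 120/ (7*s^5)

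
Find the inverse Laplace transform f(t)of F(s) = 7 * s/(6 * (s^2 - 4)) 7 * cosh(2 * t)/6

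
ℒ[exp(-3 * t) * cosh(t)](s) (s+3)/((s+3)^2 - 1)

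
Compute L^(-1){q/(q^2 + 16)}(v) cos(4*v)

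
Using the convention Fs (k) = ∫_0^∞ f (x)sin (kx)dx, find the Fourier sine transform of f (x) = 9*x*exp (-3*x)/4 27*k/ (2*(k^2 + 9)^2)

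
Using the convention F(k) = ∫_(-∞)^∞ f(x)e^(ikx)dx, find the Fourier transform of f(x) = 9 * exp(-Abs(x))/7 18/(7 * (k^2 + 1))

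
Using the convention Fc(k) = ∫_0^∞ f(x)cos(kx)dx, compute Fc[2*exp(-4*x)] 8/(k^2 + 16)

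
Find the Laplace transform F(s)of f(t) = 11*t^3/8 33/(4*s^4)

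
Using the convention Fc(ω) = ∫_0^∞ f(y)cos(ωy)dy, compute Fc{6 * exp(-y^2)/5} 3 * sqrt(pi) * exp(-ω^2/4)/5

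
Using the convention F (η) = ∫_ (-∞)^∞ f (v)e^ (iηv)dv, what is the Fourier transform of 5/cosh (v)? 5*pi/cosh (pi*η/2)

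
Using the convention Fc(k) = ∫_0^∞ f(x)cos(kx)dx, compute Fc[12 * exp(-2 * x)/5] 24/(5 * (k^2 + 4))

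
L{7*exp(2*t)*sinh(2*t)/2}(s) 7/(s*(s - 4))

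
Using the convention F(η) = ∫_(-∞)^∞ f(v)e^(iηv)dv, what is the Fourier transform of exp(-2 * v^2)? sqrt(2) * sqrt(pi) * exp(-η^2/8)/2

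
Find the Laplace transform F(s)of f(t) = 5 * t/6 5/(6 * s^2)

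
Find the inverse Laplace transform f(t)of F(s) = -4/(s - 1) -4 * exp(t)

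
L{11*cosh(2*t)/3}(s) 11*s/(3*(s^2 - 4))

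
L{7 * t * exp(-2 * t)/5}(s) 7/(5 * (s + 2)^2)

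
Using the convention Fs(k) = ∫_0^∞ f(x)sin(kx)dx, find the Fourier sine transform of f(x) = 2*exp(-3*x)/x 2*atan(k/3)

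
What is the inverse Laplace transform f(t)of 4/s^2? 4 * t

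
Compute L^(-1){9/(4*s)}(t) 9/4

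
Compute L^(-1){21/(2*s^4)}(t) 7*t^3/4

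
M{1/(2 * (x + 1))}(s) pi * csc(pi * s)/2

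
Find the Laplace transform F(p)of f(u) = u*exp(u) (p - 1)^(-2)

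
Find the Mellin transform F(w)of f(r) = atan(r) -pi*sec(pi*w/2)/(2*w)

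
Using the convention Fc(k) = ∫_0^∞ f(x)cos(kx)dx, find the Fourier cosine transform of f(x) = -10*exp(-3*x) -30/(k^2 + 9)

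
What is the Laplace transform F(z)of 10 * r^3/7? 60/(7 * z^4)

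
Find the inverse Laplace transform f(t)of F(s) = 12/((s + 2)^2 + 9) 4*exp(-2*t)*sin(3*t)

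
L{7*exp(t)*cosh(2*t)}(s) 7*(s - 1)/((s - 1)^2-4)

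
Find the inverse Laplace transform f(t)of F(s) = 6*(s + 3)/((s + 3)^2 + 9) 6*exp(-3*t)*cos(3*t)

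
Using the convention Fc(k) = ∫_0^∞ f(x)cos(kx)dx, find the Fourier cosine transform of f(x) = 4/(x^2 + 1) 2*pi*exp(-k)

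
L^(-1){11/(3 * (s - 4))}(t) 11 * exp(4 * t)/3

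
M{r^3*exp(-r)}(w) gamma(w+3)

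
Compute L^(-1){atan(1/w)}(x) sin(x)/x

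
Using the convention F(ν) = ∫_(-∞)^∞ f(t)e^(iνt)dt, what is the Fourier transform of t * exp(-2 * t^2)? sqrt(2) * I * sqrt(pi) * ν * exp(-ν^2/8)/8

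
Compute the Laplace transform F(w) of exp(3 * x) 1/(w - 3) 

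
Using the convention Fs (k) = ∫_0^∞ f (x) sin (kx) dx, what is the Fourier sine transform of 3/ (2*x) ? 3*pi/4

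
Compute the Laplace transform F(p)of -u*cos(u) (1 - p^2)/(p^2 + 1)^2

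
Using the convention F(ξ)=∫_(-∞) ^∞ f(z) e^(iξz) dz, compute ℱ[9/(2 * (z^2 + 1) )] 9 * pi * exp(-Abs(ξ) ) /2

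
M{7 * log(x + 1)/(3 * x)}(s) -7 * pi * csc(pi * s)/(3 * s - 3)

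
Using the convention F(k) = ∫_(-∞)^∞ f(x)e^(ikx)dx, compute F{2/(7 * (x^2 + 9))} 2 * pi * exp(-3 * Abs(k))/21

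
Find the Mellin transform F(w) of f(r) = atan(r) -pi * sec(pi * w/2) /(2 * w) 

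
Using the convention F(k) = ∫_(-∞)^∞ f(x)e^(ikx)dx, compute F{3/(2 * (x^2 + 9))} pi * exp(-3 * Abs(k))/2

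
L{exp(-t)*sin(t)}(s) 1/((s + 1)^2 + 1)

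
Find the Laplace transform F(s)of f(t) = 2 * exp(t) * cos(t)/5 2 * (s - 1)/(5 * ((s - 1)^2 + 1))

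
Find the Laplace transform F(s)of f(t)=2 2/s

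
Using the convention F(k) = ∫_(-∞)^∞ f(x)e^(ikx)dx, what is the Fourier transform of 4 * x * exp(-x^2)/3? 2 * I * sqrt(pi) * k * exp(-k^2/4)/3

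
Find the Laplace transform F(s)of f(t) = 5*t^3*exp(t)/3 10/(s - 1)^4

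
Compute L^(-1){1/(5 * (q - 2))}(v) exp(2 * v)/5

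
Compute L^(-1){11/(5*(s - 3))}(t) 11*exp(3*t)/5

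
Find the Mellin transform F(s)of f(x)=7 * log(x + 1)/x -7 * pi * csc(pi * s)/(s - 1)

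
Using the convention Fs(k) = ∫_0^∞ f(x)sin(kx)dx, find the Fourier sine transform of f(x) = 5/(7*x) 5*pi/14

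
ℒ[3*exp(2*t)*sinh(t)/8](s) 3/(8*((s - 2)^2 - 1))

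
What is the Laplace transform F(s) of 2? 2/s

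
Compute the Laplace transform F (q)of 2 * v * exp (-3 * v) 2/ (q + 3)^2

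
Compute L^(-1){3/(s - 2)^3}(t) 3*t^2*exp(2*t)/2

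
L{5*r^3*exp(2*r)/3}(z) 10/(z - 2)^4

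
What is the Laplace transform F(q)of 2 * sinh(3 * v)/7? 6/(7 * (q^2 - 9))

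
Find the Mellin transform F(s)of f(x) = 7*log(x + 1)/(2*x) -7*pi*csc(pi*s)/(2*s - 2)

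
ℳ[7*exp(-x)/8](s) 7*gamma(s)/8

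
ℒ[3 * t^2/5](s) 6/(5 * s^3)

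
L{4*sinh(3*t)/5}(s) 12/(5*(s^2 - 9))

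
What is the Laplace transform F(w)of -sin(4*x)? -4/(w^2 + 16)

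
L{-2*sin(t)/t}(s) -2*atan(1/s)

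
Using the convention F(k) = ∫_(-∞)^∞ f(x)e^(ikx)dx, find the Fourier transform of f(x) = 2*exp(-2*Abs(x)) 8/(k^2 + 4)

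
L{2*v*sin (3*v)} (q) 12*q/ (q^2 + 9)^2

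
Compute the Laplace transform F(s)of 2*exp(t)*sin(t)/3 2/(3*((s - 1)^2 + 1))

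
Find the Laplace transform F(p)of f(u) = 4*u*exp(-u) 4/(p + 1)^2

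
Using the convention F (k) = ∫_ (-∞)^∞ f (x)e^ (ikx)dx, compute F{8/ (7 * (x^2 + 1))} 8 * pi * exp (-Abs (k))/7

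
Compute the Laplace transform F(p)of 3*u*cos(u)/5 3*(p^2 - 1)/(5*(p^2 + 1)^2)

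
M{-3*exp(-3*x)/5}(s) -3^(1 - s)*gamma(s)/5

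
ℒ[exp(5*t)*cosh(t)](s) (s - 5) /((s - 5) ^2 - 1) 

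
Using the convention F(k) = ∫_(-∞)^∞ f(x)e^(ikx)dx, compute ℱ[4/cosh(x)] 4*pi/cosh(pi*k/2)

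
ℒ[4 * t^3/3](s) 8/s^4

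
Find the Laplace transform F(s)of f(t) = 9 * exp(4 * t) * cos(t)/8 9 * (s - 4)/(8 * ((s - 4)^2+1))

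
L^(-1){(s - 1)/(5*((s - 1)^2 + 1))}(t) exp(t)*cos(t)/5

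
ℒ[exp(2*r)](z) 1/(z - 2)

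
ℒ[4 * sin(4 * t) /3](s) 16/(3 * (s^2+16) ) 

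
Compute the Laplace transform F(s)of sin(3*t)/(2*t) atan(3/s)/2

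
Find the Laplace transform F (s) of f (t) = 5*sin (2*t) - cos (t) 10/ (s^2 + 4) - s/ (s^2 + 1) 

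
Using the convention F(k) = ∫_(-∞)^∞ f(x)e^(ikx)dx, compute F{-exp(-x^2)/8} -sqrt(pi) * exp(-k^2/4)/8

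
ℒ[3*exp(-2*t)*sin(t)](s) 3/((s + 2)^2 + 1)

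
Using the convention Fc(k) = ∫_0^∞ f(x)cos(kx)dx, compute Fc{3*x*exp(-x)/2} 3*(1 - k^2)/(2*(k^2 + 1)^2)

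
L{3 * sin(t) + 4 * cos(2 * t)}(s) 4 * s/(s^2 + 4) + 3/(s^2 + 1)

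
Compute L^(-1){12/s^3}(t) 6 * t^2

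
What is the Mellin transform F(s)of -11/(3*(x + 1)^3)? -11*pi*(s - 2)*(s - 1)/(6*sin(pi*s))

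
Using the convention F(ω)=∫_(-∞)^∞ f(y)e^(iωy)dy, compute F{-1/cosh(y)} -pi/cosh(pi * ω/2)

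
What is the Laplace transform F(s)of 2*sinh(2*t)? 4/(s^2-4)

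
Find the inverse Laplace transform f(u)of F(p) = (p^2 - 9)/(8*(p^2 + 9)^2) u*cos(3*u)/8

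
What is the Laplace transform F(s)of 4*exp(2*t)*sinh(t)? 4/((s - 2)^2 - 1)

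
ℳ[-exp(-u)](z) -gamma(z)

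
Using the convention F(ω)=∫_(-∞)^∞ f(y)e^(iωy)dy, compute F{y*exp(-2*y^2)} sqrt(2)*I*sqrt(pi)*ω*exp(-ω^2/8)/8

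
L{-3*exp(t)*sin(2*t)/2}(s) -3/((s - 1)^2 + 4)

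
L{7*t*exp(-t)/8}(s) 7/(8*(s + 1)^2)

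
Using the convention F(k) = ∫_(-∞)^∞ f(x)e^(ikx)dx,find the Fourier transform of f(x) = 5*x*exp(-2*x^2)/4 5*sqrt(2)*I*sqrt(pi)*k*exp(-k^2/8)/32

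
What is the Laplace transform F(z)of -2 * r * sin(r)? -4 * z/(z^2 + 1)^2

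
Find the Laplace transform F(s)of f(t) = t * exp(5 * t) (s - 5)^(-2)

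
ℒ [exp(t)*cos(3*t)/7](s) (s - 1)/(7*((s - 1)^2 + 9))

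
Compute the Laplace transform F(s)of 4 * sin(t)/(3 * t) 4 * atan(1/s)/3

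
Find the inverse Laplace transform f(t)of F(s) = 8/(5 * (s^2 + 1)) 8 * sin(t)/5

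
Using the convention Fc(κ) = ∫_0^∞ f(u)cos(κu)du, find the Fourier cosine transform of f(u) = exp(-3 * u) 3/(κ^2 + 9)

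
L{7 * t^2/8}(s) 7/(4 * s^3)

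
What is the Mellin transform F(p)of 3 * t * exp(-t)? 3 * gamma(p + 1)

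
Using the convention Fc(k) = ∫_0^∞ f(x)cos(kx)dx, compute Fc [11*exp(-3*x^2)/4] 11*sqrt(3)*sqrt(pi)*exp(-k^2/12)/24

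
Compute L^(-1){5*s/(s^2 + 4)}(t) 5*cos(2*t)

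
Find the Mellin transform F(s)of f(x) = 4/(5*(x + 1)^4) 2*gamma(s)*gamma(4 - s)/15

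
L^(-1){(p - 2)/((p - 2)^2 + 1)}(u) exp(2 * u) * cos(u)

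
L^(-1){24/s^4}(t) 4 * t^3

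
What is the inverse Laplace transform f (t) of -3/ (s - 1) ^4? -t^3*exp (t) /2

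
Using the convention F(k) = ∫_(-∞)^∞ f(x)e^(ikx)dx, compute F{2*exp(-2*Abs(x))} 8/(k^2 + 4)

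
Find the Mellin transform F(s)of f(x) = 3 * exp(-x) 3 * gamma(s)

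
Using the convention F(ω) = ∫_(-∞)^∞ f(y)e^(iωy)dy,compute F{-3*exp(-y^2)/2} -3*sqrt(pi)*exp(-ω^2/4)/2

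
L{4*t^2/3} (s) 8/ (3*s^3)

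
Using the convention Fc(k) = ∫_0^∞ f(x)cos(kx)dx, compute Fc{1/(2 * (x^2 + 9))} pi * exp(-3 * k)/12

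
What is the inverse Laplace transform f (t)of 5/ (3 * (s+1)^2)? 5 * t * exp (-t)/3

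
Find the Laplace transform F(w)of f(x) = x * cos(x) (w^2 - 1)/(w^2 + 1)^2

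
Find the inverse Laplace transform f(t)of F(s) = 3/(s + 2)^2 3*t*exp(-2*t)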